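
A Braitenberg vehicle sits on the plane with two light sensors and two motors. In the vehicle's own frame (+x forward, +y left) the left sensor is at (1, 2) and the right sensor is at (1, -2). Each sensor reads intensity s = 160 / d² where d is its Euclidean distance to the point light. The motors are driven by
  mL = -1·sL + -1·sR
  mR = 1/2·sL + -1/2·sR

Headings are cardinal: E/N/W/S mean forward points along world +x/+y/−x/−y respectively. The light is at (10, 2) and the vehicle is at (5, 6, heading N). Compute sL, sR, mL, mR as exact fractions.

80/37 80/17 -4320/629 -800/629

left sensor world pos  = (3, 7); dL² = 74
right sensor world pos = (7, 7); dR² = 34
sL = 160/74 = 80/37
sR = 160/34 = 80/17
mL = -1·sL + -1·sR = -4320/629
mR = 1/2·sL + -1/2·sR = -800/629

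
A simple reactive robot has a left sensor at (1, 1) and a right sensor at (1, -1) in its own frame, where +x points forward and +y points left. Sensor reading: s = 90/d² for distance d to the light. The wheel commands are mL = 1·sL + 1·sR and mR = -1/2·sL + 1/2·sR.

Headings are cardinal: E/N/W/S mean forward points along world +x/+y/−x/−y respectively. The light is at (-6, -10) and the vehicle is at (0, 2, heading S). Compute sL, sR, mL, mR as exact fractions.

9/17 45/73 1422/1241 54/1241

left sensor world pos  = (1, 1); dL² = 170
right sensor world pos = (-1, 1); dR² = 146
sL = 90/170 = 9/17
sR = 90/146 = 45/73
mL = 1·sL + 1·sR = 1422/1241
mR = -1/2·sL + 1/2·sR = 54/1241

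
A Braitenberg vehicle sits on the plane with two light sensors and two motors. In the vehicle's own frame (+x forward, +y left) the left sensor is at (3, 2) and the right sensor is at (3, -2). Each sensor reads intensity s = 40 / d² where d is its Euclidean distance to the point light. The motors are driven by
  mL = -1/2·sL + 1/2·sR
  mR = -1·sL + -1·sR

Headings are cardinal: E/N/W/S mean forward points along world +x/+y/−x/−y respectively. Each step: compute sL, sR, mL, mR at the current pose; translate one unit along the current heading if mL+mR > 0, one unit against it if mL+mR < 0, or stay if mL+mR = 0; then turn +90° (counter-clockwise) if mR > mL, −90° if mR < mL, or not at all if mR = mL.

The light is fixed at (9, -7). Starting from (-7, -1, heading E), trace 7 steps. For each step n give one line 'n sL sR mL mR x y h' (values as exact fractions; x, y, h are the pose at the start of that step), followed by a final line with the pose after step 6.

0 40/233 8/37 192/8621 -3344/8621 -7 -1 E
1 20/117 4/37 -136/4329 -1208/4329 -8 -1 S
2 8/85 40/481 -224/40885 -7248/40885 -8 0 W
3 5/53 5/37 40/1961 -450/1961 -7 0 N
4 40/233 8/37 192/8621 -3344/8621 -7 -1 E
5 20/117 4/37 -136/4329 -1208/4329 -8 -1 S
6 8/85 40/481 -224/40885 -7248/40885 -8 0 W
final -7 0 N

n=0: pose=(-7,-1,E); sL=40/233, sR=8/37; mL=192/8621, mR=-3344/8621; mL+mR=-3152/8621 → advance -1; mR−mL=-3536/8621 → turn -1·90°
n=1: pose=(-8,-1,S); sL=20/117, sR=4/37; mL=-136/4329, mR=-1208/4329; mL+mR=-448/1443 → advance -1; mR−mL=-1072/4329 → turn -1·90°
n=2: pose=(-8,0,W); sL=8/85, sR=40/481; mL=-224/40885, mR=-7248/40885; mL+mR=-7472/40885 → advance -1; mR−mL=-7024/40885 → turn -1·90°
n=3: pose=(-7,0,N); sL=5/53, sR=5/37; mL=40/1961, mR=-450/1961; mL+mR=-410/1961 → advance -1; mR−mL=-490/1961 → turn -1·90°
n=4: pose=(-7,-1,E); sL=40/233, sR=8/37; mL=192/8621, mR=-3344/8621; mL+mR=-3152/8621 → advance -1; mR−mL=-3536/8621 → turn -1·90°
n=5: pose=(-8,-1,S); sL=20/117, sR=4/37; mL=-136/4329, mR=-1208/4329; mL+mR=-448/1443 → advance -1; mR−mL=-1072/4329 → turn -1·90°
n=6: pose=(-8,0,W); sL=8/85, sR=40/481; mL=-224/40885, mR=-7248/40885; mL+mR=-7472/40885 → advance -1; mR−mL=-7024/40885 → turn -1·90°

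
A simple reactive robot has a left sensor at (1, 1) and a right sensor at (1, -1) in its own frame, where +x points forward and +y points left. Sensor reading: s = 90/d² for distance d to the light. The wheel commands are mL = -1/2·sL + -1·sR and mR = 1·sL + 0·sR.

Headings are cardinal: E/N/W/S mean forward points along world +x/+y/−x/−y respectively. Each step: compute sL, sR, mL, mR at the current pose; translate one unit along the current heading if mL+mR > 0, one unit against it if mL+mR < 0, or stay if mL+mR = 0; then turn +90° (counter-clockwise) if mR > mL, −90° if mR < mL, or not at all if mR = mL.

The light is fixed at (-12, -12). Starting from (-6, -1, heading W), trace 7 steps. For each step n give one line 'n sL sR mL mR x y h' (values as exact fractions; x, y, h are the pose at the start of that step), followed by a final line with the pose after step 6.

0 18/25 90/169 -3771/4225 18/25 -6 -1 W
1 45/82 45/68 -1305/1394 45/82 -5 -1 S
2 90/233 18/37 -5859/8621 90/233 -5 0 E
3 45/97 45/109 -13635/21146 45/97 -6 0 N
4 18/25 90/169 -3771/4225 18/25 -6 -1 W
5 45/82 45/68 -1305/1394 45/82 -5 -1 S
6 90/233 18/37 -5859/8621 90/233 -5 0 E
final -6 0 N

n=0: pose=(-6,-1,W); sL=18/25, sR=90/169; mL=-3771/4225, mR=18/25; mL+mR=-729/4225 → advance -1; mR−mL=6813/4225 → turn +1·90°
n=1: pose=(-5,-1,S); sL=45/82, sR=45/68; mL=-1305/1394, mR=45/82; mL+mR=-270/697 → advance -1; mR−mL=1035/697 → turn +1·90°
n=2: pose=(-5,0,E); sL=90/233, sR=18/37; mL=-5859/8621, mR=90/233; mL+mR=-2529/8621 → advance -1; mR−mL=9189/8621 → turn +1·90°
n=3: pose=(-6,0,N); sL=45/97, sR=45/109; mL=-13635/21146, mR=45/97; mL+mR=-3825/21146 → advance -1; mR−mL=23445/21146 → turn +1·90°
n=4: pose=(-6,-1,W); sL=18/25, sR=90/169; mL=-3771/4225, mR=18/25; mL+mR=-729/4225 → advance -1; mR−mL=6813/4225 → turn +1·90°
n=5: pose=(-5,-1,S); sL=45/82, sR=45/68; mL=-1305/1394, mR=45/82; mL+mR=-270/697 → advance -1; mR−mL=1035/697 → turn +1·90°
n=6: pose=(-5,0,E); sL=90/233, sR=18/37; mL=-5859/8621, mR=90/233; mL+mR=-2529/8621 → advance -1; mR−mL=9189/8621 → turn +1·90°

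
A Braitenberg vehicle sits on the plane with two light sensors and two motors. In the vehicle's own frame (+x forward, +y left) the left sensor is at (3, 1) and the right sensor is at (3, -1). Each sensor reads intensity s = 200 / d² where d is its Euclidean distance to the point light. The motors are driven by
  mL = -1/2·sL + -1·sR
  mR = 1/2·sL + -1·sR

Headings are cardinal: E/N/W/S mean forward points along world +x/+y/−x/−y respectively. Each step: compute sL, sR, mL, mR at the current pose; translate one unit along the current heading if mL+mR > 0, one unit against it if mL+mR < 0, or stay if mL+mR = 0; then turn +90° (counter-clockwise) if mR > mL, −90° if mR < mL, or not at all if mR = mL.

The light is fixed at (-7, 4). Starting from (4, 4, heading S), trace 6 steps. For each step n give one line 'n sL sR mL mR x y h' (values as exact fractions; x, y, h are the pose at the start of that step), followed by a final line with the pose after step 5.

n=0: pose=(4,4,S); sL=200/153, sR=200/109; mL=-41500/16677, mR=-19700/16677; mL+mR=-400/109 → advance -1; mR−mL=200/153 → turn +1·90°
n=1: pose=(4,5,E); sL=1, sR=50/49; mL=-149/98, mR=-51/98; mL+mR=-100/49 → advance -1; mR−mL=1 → turn +1·90°
n=2: pose=(3,5,N); sL=200/97, sR=200/137; mL=-33100/13289, mR=-5700/13289; mL+mR=-400/137 → advance -1; mR−mL=200/97 → turn +1·90°
n=3: pose=(3,4,W); sL=4, sR=4; mL=-6, mR=-2; mL+mR=-8 → advance -1; mR−mL=4 → turn +1·90°
n=4: pose=(4,4,S); sL=200/153, sR=200/109; mL=-41500/16677, mR=-19700/16677; mL+mR=-400/109 → advance -1; mR−mL=200/153 → turn +1·90°
n=5: pose=(4,5,E); sL=1, sR=50/49; mL=-149/98, mR=-51/98; mL+mR=-100/49 → advance -1; mR−mL=1 → turn +1·90°

0 200/153 200/109 -41500/16677 -19700/16677 4 4 S
1 1 50/49 -149/98 -51/98 4 5 E
2 200/97 200/137 -33100/13289 -5700/13289 3 5 N
3 4 4 -6 -2 3 4 W
4 200/153 200/109 -41500/16677 -19700/16677 4 4 S
5 1 50/49 -149/98 -51/98 4 5 E
final 3 5 N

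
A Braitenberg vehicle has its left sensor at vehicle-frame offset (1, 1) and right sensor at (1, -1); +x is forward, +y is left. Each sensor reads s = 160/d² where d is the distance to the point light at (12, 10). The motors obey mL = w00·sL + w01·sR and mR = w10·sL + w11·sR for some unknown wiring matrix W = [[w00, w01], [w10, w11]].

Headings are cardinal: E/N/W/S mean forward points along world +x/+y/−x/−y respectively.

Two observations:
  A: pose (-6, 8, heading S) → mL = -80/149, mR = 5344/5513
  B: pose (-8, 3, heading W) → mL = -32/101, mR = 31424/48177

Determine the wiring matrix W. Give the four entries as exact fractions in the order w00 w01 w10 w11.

obs A: pose=(-6,8,S) → sL=80/149, sR=16/37, mL=-80/149, mR=5344/5513
obs B: pose=(-8,3,W) → sL=32/101, sR=160/477, mL=-32/101, mR=31424/48177
sensor matrix S = [[80/149, 16/37], [32/101, 160/477]]; det S = 11444224/265599801
solve [mL_A; mL_B] = S·[w00; w01] and [mR_A; mR_B] = S·[w10; w11]:
  w00 = -1, w01 = 0, w10 = 1, w11 = 1

-1 0 1 1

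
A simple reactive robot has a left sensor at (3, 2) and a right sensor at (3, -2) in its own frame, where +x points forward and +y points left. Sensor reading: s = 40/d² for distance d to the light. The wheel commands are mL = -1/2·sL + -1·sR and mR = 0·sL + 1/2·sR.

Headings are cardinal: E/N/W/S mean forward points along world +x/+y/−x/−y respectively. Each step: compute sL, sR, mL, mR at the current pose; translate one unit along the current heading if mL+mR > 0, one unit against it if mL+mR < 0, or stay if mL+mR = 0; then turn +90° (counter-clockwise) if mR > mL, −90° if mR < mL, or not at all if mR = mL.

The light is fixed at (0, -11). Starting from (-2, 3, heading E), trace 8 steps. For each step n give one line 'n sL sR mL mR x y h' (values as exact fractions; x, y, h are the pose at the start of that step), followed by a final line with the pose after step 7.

0 40/257 8/29 -2636/7453 4/29 -2 3 E
1 20/157 4/29 -918/4553 2/29 -3 3 N
2 40/157 40/261 -11500/40977 20/261 -3 2 W
3 2/5 10/29 -79/145 5/29 -2 2 S
4 40/257 8/29 -2636/7453 4/29 -2 3 E
5 20/157 4/29 -918/4553 2/29 -3 3 N
6 40/157 40/261 -11500/40977 20/261 -3 2 W
7 2/5 10/29 -79/145 5/29 -2 2 S
final -2 3 E

n=0: pose=(-2,3,E); sL=40/257, sR=8/29; mL=-2636/7453, mR=4/29; mL+mR=-1608/7453 → advance -1; mR−mL=3664/7453 → turn +1·90°
n=1: pose=(-3,3,N); sL=20/157, sR=4/29; mL=-918/4553, mR=2/29; mL+mR=-604/4553 → advance -1; mR−mL=1232/4553 → turn +1·90°
n=2: pose=(-3,2,W); sL=40/157, sR=40/261; mL=-11500/40977, mR=20/261; mL+mR=-8360/40977 → advance -1; mR−mL=4880/13659 → turn +1·90°
n=3: pose=(-2,2,S); sL=2/5, sR=10/29; mL=-79/145, mR=5/29; mL+mR=-54/145 → advance -1; mR−mL=104/145 → turn +1·90°
n=4: pose=(-2,3,E); sL=40/257, sR=8/29; mL=-2636/7453, mR=4/29; mL+mR=-1608/7453 → advance -1; mR−mL=3664/7453 → turn +1·90°
n=5: pose=(-3,3,N); sL=20/157, sR=4/29; mL=-918/4553, mR=2/29; mL+mR=-604/4553 → advance -1; mR−mL=1232/4553 → turn +1·90°
n=6: pose=(-3,2,W); sL=40/157, sR=40/261; mL=-11500/40977, mR=20/261; mL+mR=-8360/40977 → advance -1; mR−mL=4880/13659 → turn +1·90°
n=7: pose=(-2,2,S); sL=2/5, sR=10/29; mL=-79/145, mR=5/29; mL+mR=-54/145 → advance -1; mR−mL=104/145 → turn +1·90°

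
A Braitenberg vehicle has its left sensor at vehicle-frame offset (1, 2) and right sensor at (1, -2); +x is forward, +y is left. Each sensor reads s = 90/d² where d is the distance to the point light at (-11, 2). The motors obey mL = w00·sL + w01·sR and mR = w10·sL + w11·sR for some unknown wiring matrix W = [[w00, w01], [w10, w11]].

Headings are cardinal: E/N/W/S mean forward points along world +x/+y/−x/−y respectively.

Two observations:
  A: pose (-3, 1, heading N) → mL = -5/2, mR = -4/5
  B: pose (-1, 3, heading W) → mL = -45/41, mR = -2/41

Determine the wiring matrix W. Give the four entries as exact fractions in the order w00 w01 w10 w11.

obs A: pose=(-3,1,N) → sL=5/2, sR=9/10, mL=-5/2, mR=-4/5
obs B: pose=(-1,3,W) → sL=45/41, sR=1, mL=-45/41, mR=-2/41
sensor matrix S = [[5/2, 9/10], [45/41, 1]]; det S = 62/41
solve [mL_A; mL_B] = S·[w00; w01] and [mR_A; mR_B] = S·[w10; w11]:
  w00 = -1, w01 = 0, w10 = -1/2, w11 = 1/2

-1 0 -1/2 1/2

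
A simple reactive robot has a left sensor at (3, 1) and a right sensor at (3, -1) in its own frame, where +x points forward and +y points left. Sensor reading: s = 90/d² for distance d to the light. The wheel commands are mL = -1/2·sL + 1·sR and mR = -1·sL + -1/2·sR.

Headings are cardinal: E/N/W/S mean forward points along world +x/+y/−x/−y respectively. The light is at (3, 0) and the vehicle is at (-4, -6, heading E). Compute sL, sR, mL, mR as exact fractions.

90/41 18/13 153/533 -1539/533

left sensor world pos  = (-1, -5); dL² = 41
right sensor world pos = (-1, -7); dR² = 65
sL = 90/41 = 90/41
sR = 90/65 = 18/13
mL = -1/2·sL + 1·sR = 153/533
mR = -1·sL + -1/2·sR = -1539/533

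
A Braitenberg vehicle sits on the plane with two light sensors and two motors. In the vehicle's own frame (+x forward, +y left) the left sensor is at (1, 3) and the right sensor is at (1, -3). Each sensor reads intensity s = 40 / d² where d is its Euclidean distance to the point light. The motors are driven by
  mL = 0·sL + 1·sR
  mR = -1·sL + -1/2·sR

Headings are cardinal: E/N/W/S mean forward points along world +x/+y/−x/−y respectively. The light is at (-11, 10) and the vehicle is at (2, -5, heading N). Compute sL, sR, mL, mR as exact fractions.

5/37 10/113 10/113 -750/4181

left sensor world pos  = (-1, -4); dL² = 296
right sensor world pos = (5, -4); dR² = 452
sL = 40/296 = 5/37
sR = 40/452 = 10/113
mL = 0·sL + 1·sR = 10/113
mR = -1·sL + -1/2·sR = -750/4181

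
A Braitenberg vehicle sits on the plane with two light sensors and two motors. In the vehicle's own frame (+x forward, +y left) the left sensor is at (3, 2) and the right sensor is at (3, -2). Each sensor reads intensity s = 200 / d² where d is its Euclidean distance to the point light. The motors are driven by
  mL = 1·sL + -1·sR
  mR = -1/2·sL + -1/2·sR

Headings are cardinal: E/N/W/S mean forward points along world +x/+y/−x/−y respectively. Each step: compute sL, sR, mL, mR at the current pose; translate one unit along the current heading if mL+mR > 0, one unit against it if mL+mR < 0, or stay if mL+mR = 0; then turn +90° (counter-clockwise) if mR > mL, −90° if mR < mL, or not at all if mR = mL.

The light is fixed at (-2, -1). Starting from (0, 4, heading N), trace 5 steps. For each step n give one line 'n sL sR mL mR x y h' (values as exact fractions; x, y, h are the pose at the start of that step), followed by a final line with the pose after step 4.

n=0: pose=(0,4,N); sL=25/8, sR=5/2; mL=5/8, mR=-45/16; mL+mR=-35/16 → advance -1; mR−mL=-55/16 → turn -1·90°
n=1: pose=(0,3,E); sL=200/61, sR=200/29; mL=-6400/1769, mR=-9000/1769; mL+mR=-15400/1769 → advance -1; mR−mL=-2600/1769 → turn -1·90°
n=2: pose=(-1,3,S); sL=20, sR=100; mL=-80, mR=-60; mL+mR=-140 → advance -1; mR−mL=20 → turn +1·90°
n=3: pose=(-1,4,E); sL=40/13, sR=8; mL=-64/13, mR=-72/13; mL+mR=-136/13 → advance -1; mR−mL=-8/13 → turn -1·90°
n=4: pose=(-2,4,S); sL=25, sR=25; mL=0, mR=-25; mL+mR=-25 → advance -1; mR−mL=-25 → turn -1·90°

0 25/8 5/2 5/8 -45/16 0 4 N
1 200/61 200/29 -6400/1769 -9000/1769 0 3 E
2 20 100 -80 -60 -1 3 S
3 40/13 8 -64/13 -72/13 -1 4 E
4 25 25 0 -25 -2 4 S
final -2 5 W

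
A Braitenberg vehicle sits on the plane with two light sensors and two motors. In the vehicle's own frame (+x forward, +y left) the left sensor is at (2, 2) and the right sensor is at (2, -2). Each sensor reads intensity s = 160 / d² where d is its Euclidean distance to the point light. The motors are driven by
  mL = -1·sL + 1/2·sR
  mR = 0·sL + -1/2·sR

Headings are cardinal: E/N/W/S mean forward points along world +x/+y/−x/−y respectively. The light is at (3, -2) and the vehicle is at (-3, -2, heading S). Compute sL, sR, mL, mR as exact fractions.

left sensor world pos  = (-1, -4); dL² = 20
right sensor world pos = (-5, -4); dR² = 68
sL = 160/20 = 8
sR = 160/68 = 40/17
mL = -1·sL + 1/2·sR = -116/17
mR = 0·sL + -1/2·sR = -20/17

8 40/17 -116/17 -20/17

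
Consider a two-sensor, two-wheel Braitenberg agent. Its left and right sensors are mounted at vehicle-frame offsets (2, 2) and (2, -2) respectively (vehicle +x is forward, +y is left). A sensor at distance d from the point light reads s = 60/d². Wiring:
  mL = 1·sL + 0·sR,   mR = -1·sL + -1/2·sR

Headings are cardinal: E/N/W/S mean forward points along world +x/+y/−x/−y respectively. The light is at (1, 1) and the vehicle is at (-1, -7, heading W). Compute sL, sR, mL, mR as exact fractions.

left sensor world pos  = (-3, -9); dL² = 116
right sensor world pos = (-3, -5); dR² = 52
sL = 60/116 = 15/29
sR = 60/52 = 15/13
mL = 1·sL + 0·sR = 15/29
mR = -1·sL + -1/2·sR = -825/754

15/29 15/13 15/29 -825/754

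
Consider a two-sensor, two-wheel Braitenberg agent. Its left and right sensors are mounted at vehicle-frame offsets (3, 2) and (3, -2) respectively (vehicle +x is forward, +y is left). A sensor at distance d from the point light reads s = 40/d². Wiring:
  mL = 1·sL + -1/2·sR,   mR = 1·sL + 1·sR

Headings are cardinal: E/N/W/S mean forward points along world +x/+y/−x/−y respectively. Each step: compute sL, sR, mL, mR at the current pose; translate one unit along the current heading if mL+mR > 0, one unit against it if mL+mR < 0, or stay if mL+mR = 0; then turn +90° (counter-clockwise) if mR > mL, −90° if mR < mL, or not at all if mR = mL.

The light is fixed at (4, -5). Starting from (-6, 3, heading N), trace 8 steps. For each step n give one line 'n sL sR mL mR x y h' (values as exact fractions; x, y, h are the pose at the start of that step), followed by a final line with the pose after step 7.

n=0: pose=(-6,3,N); sL=8/53, sR=8/37; mL=84/1961, mR=720/1961; mL+mR=804/1961 → advance +1; mR−mL=12/37 → turn +1·90°
n=1: pose=(-6,4,W); sL=20/109, sR=4/29; mL=362/3161, mR=1016/3161; mL+mR=1378/3161 → advance +1; mR−mL=6/29 → turn +1·90°
n=2: pose=(-7,4,S); sL=40/117, sR=8/41; mL=1172/4797, mR=2576/4797; mL+mR=3748/4797 → advance +1; mR−mL=12/41 → turn +1·90°
n=3: pose=(-7,3,E); sL=10/41, sR=2/5; mL=9/205, mR=132/205; mL+mR=141/205 → advance +1; mR−mL=3/5 → turn +1·90°
n=4: pose=(-6,3,N); sL=8/53, sR=8/37; mL=84/1961, mR=720/1961; mL+mR=804/1961 → advance +1; mR−mL=12/37 → turn +1·90°
n=5: pose=(-6,4,W); sL=20/109, sR=4/29; mL=362/3161, mR=1016/3161; mL+mR=1378/3161 → advance +1; mR−mL=6/29 → turn +1·90°
n=6: pose=(-7,4,S); sL=40/117, sR=8/41; mL=1172/4797, mR=2576/4797; mL+mR=3748/4797 → advance +1; mR−mL=12/41 → turn +1·90°
n=7: pose=(-7,3,E); sL=10/41, sR=2/5; mL=9/205, mR=132/205; mL+mR=141/205 → advance +1; mR−mL=3/5 → turn +1·90°

0 8/53 8/37 84/1961 720/1961 -6 3 N
1 20/109 4/29 362/3161 1016/3161 -6 4 W
2 40/117 8/41 1172/4797 2576/4797 -7 4 S
3 10/41 2/5 9/205 132/205 -7 3 E
4 8/53 8/37 84/1961 720/1961 -6 3 N
5 20/109 4/29 362/3161 1016/3161 -6 4 W
6 40/117 8/41 1172/4797 2576/4797 -7 4 S
7 10/41 2/5 9/205 132/205 -7 3 E
final -6 3 N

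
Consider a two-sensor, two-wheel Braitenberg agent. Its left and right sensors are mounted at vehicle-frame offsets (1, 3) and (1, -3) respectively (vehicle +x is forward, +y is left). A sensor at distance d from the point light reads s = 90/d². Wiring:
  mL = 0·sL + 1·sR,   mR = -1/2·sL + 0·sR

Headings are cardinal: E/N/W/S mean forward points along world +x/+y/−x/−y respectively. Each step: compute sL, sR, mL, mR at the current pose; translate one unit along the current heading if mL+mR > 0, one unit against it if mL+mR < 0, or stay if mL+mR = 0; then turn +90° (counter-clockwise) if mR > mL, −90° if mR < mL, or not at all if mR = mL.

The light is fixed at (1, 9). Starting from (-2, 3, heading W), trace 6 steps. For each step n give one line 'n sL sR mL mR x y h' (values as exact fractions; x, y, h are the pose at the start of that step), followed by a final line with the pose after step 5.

n=0: pose=(-2,3,W); sL=90/97, sR=18/5; mL=18/5, mR=-45/97; mL+mR=1521/485 → advance +1; mR−mL=-1971/485 → turn -1·90°
n=1: pose=(-3,3,N); sL=45/37, sR=45/13; mL=45/13, mR=-45/74; mL+mR=2745/962 → advance +1; mR−mL=-3915/962 → turn -1·90°
n=2: pose=(-3,4,E); sL=90/13, sR=90/73; mL=90/73, mR=-45/13; mL+mR=-2115/949 → advance -1; mR−mL=-4455/949 → turn -1·90°
n=3: pose=(-4,4,S); sL=9/4, sR=9/10; mL=9/10, mR=-9/8; mL+mR=-9/40 → advance -1; mR−mL=-81/40 → turn -1·90°
n=4: pose=(-4,5,W); sL=18/17, sR=90/37; mL=90/37, mR=-9/17; mL+mR=1197/629 → advance +1; mR−mL=-1863/629 → turn -1·90°
n=5: pose=(-5,5,N); sL=1, sR=5; mL=5, mR=-1/2; mL+mR=9/2 → advance +1; mR−mL=-11/2 → turn -1·90°

0 90/97 18/5 18/5 -45/97 -2 3 W
1 45/37 45/13 45/13 -45/74 -3 3 N
2 90/13 90/73 90/73 -45/13 -3 4 E
3 9/4 9/10 9/10 -9/8 -4 4 S
4 18/17 90/37 90/37 -9/17 -4 5 W
5 1 5 5 -1/2 -5 5 N
final -5 6 E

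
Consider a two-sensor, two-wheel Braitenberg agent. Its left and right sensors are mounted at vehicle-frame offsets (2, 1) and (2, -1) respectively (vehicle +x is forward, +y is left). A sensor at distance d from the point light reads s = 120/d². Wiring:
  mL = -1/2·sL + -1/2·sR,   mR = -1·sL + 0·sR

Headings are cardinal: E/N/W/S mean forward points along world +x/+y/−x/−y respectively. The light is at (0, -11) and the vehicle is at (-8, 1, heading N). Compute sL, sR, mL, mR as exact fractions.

left sensor world pos  = (-9, 3); dL² = 277
right sensor world pos = (-7, 3); dR² = 245
sL = 120/277 = 120/277
sR = 120/245 = 24/49
mL = -1/2·sL + -1/2·sR = -6264/13573
mR = -1·sL + 0·sR = -120/277

120/277 24/49 -6264/13573 -120/277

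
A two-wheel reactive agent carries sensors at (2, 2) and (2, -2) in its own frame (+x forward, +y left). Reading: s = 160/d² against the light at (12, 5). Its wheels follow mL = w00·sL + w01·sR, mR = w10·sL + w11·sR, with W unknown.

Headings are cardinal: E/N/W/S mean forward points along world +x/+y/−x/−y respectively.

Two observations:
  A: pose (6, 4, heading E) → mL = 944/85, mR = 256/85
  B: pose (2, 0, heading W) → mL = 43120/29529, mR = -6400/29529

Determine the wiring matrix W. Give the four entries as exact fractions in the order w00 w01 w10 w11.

1/2 1 1 -1

obs A: pose=(6,4,E) → sL=160/17, sR=32/5, mL=944/85, mR=256/85
obs B: pose=(2,0,W) → sL=160/193, sR=160/153, mL=43120/29529, mR=-6400/29529
sensor matrix S = [[160/17, 32/5], [160/193, 160/153]]; det S = 2277376/501993
solve [mL_A; mL_B] = S·[w00; w01] and [mR_A; mR_B] = S·[w10; w11]:
  w00 = 1/2, w01 = 1, w10 = 1, w11 = -1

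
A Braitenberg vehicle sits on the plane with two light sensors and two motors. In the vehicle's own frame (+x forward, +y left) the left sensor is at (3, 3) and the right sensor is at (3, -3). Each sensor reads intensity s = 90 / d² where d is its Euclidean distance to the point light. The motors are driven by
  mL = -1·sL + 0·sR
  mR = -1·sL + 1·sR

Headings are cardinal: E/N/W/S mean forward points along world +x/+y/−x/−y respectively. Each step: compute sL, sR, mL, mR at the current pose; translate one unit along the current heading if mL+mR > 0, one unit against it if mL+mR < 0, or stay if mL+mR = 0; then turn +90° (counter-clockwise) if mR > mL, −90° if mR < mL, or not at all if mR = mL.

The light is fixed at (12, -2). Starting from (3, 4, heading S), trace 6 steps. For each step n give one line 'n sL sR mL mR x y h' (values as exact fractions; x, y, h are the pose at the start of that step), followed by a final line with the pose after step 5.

n=0: pose=(3,4,S); sL=2, sR=10/17; mL=-2, mR=-24/17; mL+mR=-58/17 → advance -1; mR−mL=10/17 → turn +1·90°
n=1: pose=(3,5,E); sL=45/68, sR=45/26; mL=-45/68, mR=945/884; mL+mR=90/221 → advance +1; mR−mL=45/26 → turn +1·90°
n=2: pose=(4,5,N); sL=90/221, sR=18/25; mL=-90/221, mR=1728/5525; mL+mR=-522/5525 → advance -1; mR−mL=18/25 → turn +1·90°
n=3: pose=(4,4,W); sL=9/13, sR=45/101; mL=-9/13, mR=-324/1313; mL+mR=-1233/1313 → advance -1; mR−mL=45/101 → turn +1·90°
n=4: pose=(5,4,S); sL=18/5, sR=90/109; mL=-18/5, mR=-1512/545; mL+mR=-3474/545 → advance -1; mR−mL=90/109 → turn +1·90°
n=5: pose=(5,5,E); sL=45/58, sR=45/16; mL=-45/58, mR=945/464; mL+mR=585/464 → advance +1; mR−mL=45/16 → turn +1·90°

0 2 10/17 -2 -24/17 3 4 S
1 45/68 45/26 -45/68 945/884 3 5 E
2 90/221 18/25 -90/221 1728/5525 4 5 N
3 9/13 45/101 -9/13 -324/1313 4 4 W
4 18/5 90/109 -18/5 -1512/545 5 4 S
5 45/58 45/16 -45/58 945/464 5 5 E
final 6 5 N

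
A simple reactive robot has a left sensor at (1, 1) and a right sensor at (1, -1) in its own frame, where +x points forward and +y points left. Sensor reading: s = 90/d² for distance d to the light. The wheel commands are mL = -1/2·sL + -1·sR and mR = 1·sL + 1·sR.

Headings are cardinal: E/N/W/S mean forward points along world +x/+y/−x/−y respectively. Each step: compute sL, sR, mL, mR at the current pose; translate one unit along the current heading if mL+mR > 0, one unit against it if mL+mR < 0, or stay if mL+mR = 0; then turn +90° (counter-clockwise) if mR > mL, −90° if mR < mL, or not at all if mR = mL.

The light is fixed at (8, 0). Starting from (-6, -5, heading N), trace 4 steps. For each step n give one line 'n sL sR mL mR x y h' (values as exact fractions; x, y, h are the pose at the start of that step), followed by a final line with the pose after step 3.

n=0: pose=(-6,-5,N); sL=90/241, sR=18/37; mL=-6003/8917, mR=7668/8917; mL+mR=45/241 → advance +1; mR−mL=13671/8917 → turn +1·90°
n=1: pose=(-6,-4,W); sL=9/25, sR=5/13; mL=-367/650, mR=242/325; mL+mR=9/50 → advance +1; mR−mL=851/650 → turn +1·90°
n=2: pose=(-7,-4,S); sL=90/221, sR=90/281; mL=-32535/62101, mR=45180/62101; mL+mR=45/221 → advance +1; mR−mL=77715/62101 → turn +1·90°
n=3: pose=(-7,-5,E); sL=45/106, sR=45/116; mL=-1845/3074, mR=4995/6148; mL+mR=45/212 → advance +1; mR−mL=8685/6148 → turn +1·90°

0 90/241 18/37 -6003/8917 7668/8917 -6 -5 N
1 9/25 5/13 -367/650 242/325 -6 -4 W
2 90/221 90/281 -32535/62101 45180/62101 -7 -4 S
3 45/106 45/116 -1845/3074 4995/6148 -7 -5 E
final -6 -5 N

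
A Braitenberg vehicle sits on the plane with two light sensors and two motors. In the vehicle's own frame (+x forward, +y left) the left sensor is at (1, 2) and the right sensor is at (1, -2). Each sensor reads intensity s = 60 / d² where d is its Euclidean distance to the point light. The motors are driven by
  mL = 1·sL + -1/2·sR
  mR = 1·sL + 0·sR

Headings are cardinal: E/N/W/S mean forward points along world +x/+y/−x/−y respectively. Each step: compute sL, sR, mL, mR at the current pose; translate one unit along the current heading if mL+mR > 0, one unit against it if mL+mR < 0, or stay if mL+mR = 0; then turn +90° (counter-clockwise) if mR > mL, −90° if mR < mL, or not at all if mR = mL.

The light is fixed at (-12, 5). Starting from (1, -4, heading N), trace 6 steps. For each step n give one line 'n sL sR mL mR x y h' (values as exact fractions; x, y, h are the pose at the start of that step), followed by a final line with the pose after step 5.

0 12/37 60/289 2358/10693 12/37 1 -4 N
1 15/61 1/3 29/366 15/61 1 -3 W
2 60/277 60/181 2550/50137 60/277 0 -3 S
3 30/109 6/29 543/3161 30/109 0 -4 E
4 12/37 60/289 2358/10693 12/37 1 -4 N
5 15/61 1/3 29/366 15/61 1 -3 W
final 0 -3 S

n=0: pose=(1,-4,N); sL=12/37, sR=60/289; mL=2358/10693, mR=12/37; mL+mR=5826/10693 → advance +1; mR−mL=30/289 → turn +1·90°
n=1: pose=(1,-3,W); sL=15/61, sR=1/3; mL=29/366, mR=15/61; mL+mR=119/366 → advance +1; mR−mL=1/6 → turn +1·90°
n=2: pose=(0,-3,S); sL=60/277, sR=60/181; mL=2550/50137, mR=60/277; mL+mR=13410/50137 → advance +1; mR−mL=30/181 → turn +1·90°
n=3: pose=(0,-4,E); sL=30/109, sR=6/29; mL=543/3161, mR=30/109; mL+mR=1413/3161 → advance +1; mR−mL=3/29 → turn +1·90°
n=4: pose=(1,-4,N); sL=12/37, sR=60/289; mL=2358/10693, mR=12/37; mL+mR=5826/10693 → advance +1; mR−mL=30/289 → turn +1·90°
n=5: pose=(1,-3,W); sL=15/61, sR=1/3; mL=29/366, mR=15/61; mL+mR=119/366 → advance +1; mR−mL=1/6 → turn +1·90°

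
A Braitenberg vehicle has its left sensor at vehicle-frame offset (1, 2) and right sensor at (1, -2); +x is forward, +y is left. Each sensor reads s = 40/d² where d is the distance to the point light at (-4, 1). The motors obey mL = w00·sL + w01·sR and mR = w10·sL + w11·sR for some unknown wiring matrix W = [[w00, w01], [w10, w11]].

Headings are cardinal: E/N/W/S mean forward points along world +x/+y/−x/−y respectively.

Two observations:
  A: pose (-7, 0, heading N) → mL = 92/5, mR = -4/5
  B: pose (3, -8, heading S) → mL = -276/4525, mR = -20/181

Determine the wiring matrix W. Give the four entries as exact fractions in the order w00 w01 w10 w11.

obs A: pose=(-7,0,N) → sL=8/5, sR=40, mL=92/5, mR=-4/5
obs B: pose=(3,-8,S) → sL=40/181, sR=8/25, mL=-276/4525, mR=-20/181
sensor matrix S = [[8/5, 40], [40/181, 8/25]]; det S = -188416/22625
solve [mL_A; mL_B] = S·[w00; w01] and [mR_A; mR_B] = S·[w10; w11]:
  w00 = -1, w01 = 1/2, w10 = -1/2, w11 = 0

-1 1/2 -1/2 0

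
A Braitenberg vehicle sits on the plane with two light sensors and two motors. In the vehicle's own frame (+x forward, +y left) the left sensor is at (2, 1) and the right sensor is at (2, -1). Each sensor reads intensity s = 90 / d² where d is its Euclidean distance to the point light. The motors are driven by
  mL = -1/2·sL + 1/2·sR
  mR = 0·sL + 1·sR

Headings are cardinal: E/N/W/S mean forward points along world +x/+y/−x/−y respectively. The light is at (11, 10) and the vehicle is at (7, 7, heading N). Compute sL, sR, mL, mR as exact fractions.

45/13 9 36/13 9

left sensor world pos  = (6, 9); dL² = 26
right sensor world pos = (8, 9); dR² = 10
sL = 90/26 = 45/13
sR = 90/10 = 9
mL = -1/2·sL + 1/2·sR = 36/13
mR = 0·sL + 1·sR = 9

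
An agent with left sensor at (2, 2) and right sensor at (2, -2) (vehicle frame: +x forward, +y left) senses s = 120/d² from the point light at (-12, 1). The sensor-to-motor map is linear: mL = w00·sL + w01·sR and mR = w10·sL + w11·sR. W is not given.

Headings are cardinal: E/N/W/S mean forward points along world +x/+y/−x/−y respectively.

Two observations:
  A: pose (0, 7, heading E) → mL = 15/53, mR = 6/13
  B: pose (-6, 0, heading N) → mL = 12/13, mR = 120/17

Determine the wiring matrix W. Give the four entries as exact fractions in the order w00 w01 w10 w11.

obs A: pose=(0,7,E) → sL=6/13, sR=30/53, mL=15/53, mR=6/13
obs B: pose=(-6,0,N) → sL=120/17, sR=24/13, mL=12/13, mR=120/17
sensor matrix S = [[6/13, 30/53], [120/17, 24/13]]; det S = -478656/152269
solve [mL_A; mL_B] = S·[w00; w01] and [mR_A; mR_B] = S·[w10; w11]:
  w00 = 0, w01 = 1/2, w10 = 1, w11 = 0

0 1/2 1 0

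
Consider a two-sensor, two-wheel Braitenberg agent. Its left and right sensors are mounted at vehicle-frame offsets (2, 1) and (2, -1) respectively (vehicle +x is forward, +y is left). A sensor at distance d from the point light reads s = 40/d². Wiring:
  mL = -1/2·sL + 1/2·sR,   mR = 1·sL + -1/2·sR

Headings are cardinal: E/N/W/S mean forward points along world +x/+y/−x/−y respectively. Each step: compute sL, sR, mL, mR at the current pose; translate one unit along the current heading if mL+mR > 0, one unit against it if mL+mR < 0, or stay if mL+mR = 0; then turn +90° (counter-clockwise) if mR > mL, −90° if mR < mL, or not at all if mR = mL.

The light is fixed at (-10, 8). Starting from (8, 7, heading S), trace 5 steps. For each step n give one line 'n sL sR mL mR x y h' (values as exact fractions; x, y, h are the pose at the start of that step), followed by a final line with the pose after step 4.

0 4/37 20/149 72/5513 226/5513 8 7 S
1 40/401 40/409 -160/164009 8340/164009 8 6 E
2 10/81 1/10 -19/1620 119/1620 9 6 N
3 40/293 40/289 80/84677 5700/84677 9 7 W
4 4/37 20/149 72/5513 226/5513 8 7 S
final 8 6 E

n=0: pose=(8,7,S); sL=4/37, sR=20/149; mL=72/5513, mR=226/5513; mL+mR=2/37 → advance +1; mR−mL=154/5513 → turn +1·90°
n=1: pose=(8,6,E); sL=40/401, sR=40/409; mL=-160/164009, mR=8340/164009; mL+mR=20/401 → advance +1; mR−mL=8500/164009 → turn +1·90°
n=2: pose=(9,6,N); sL=10/81, sR=1/10; mL=-19/1620, mR=119/1620; mL+mR=5/81 → advance +1; mR−mL=23/270 → turn +1·90°
n=3: pose=(9,7,W); sL=40/293, sR=40/289; mL=80/84677, mR=5700/84677; mL+mR=20/293 → advance +1; mR−mL=5620/84677 → turn +1·90°
n=4: pose=(8,7,S); sL=4/37, sR=20/149; mL=72/5513, mR=226/5513; mL+mR=2/37 → advance +1; mR−mL=154/5513 → turn +1·90°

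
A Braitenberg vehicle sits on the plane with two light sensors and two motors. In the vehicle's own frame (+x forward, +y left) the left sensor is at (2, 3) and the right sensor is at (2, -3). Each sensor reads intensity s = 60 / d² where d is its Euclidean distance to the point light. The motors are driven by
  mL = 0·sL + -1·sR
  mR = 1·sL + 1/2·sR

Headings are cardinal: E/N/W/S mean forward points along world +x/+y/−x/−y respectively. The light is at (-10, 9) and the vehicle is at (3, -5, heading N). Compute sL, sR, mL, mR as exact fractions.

15/61 3/20 -3/20 783/2440

left sensor world pos  = (0, -3); dL² = 244
right sensor world pos = (6, -3); dR² = 400
sL = 60/244 = 15/61
sR = 60/400 = 3/20
mL = 0·sL + -1·sR = -3/20
mR = 1·sL + 1/2·sR = 783/2440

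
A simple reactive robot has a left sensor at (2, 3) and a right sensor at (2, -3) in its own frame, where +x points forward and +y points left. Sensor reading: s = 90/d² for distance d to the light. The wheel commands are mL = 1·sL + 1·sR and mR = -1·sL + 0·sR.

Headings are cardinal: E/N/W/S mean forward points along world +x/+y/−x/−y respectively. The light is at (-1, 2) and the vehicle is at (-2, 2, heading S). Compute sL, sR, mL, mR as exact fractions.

45/4 9/2 63/4 -45/4

left sensor world pos  = (1, 0); dL² = 8
right sensor world pos = (-5, 0); dR² = 20
sL = 90/8 = 45/4
sR = 90/20 = 9/2
mL = 1·sL + 1·sR = 63/4
mR = -1·sL + 0·sR = -45/4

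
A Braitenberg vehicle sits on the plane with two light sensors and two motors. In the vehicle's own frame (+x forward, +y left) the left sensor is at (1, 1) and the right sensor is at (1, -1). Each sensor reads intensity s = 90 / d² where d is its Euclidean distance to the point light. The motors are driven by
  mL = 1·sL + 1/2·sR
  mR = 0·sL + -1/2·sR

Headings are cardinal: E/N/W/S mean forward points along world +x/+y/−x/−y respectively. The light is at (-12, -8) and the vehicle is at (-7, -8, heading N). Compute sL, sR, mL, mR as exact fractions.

90/17 90/37 4095/629 -45/37

left sensor world pos  = (-8, -7); dL² = 17
right sensor world pos = (-6, -7); dR² = 37
sL = 90/17 = 90/17
sR = 90/37 = 90/37
mL = 1·sL + 1/2·sR = 4095/629
mR = 0·sL + -1/2·sR = -45/37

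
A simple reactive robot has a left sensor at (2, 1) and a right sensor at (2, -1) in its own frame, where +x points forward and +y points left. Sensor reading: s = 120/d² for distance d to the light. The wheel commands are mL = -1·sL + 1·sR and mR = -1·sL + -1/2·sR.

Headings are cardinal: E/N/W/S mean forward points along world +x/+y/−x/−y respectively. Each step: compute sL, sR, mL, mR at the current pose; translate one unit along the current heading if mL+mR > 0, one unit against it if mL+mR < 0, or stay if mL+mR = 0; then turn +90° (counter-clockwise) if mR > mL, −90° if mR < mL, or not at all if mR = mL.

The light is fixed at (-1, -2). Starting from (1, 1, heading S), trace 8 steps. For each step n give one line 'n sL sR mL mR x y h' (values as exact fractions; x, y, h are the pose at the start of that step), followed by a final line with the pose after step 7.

0 12 60 48 -42 1 1 S
1 120 40/3 -320/3 -380/3 1 0 W
2 6 15/4 -9/4 -63/8 2 0 N
3 120/29 24/5 96/145 -948/145 2 -1 E
4 12 60 48 -42 1 -1 S
5 120 120 0 -180 1 -2 W
6 15 6 -9 -18 2 -2 N
7 24/5 120/29 -96/145 -996/145 2 -3 E
final 1 -3 S

n=0: pose=(1,1,S); sL=12, sR=60; mL=48, mR=-42; mL+mR=6 → advance +1; mR−mL=-90 → turn -1·90°
n=1: pose=(1,0,W); sL=120, sR=40/3; mL=-320/3, mR=-380/3; mL+mR=-700/3 → advance -1; mR−mL=-20 → turn -1·90°
n=2: pose=(2,0,N); sL=6, sR=15/4; mL=-9/4, mR=-63/8; mL+mR=-81/8 → advance -1; mR−mL=-45/8 → turn -1·90°
n=3: pose=(2,-1,E); sL=120/29, sR=24/5; mL=96/145, mR=-948/145; mL+mR=-852/145 → advance -1; mR−mL=-36/5 → turn -1·90°
n=4: pose=(1,-1,S); sL=12, sR=60; mL=48, mR=-42; mL+mR=6 → advance +1; mR−mL=-90 → turn -1·90°
n=5: pose=(1,-2,W); sL=120, sR=120; mL=0, mR=-180; mL+mR=-180 → advance -1; mR−mL=-180 → turn -1·90°
n=6: pose=(2,-2,N); sL=15, sR=6; mL=-9, mR=-18; mL+mR=-27 → advance -1; mR−mL=-9 → turn -1·90°
n=7: pose=(2,-3,E); sL=24/5, sR=120/29; mL=-96/145, mR=-996/145; mL+mR=-1092/145 → advance -1; mR−mL=-180/29 → turn -1·90°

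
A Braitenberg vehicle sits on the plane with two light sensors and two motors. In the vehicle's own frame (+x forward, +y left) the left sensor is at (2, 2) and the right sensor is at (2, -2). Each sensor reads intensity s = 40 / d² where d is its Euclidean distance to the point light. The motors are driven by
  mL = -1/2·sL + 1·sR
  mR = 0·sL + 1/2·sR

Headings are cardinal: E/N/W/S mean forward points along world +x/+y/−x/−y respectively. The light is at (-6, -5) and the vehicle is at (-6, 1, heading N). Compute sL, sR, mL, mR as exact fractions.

left sensor world pos  = (-8, 3); dL² = 68
right sensor world pos = (-4, 3); dR² = 68
sL = 40/68 = 10/17
sR = 40/68 = 10/17
mL = -1/2·sL + 1·sR = 5/17
mR = 0·sL + 1/2·sR = 5/17

10/17 10/17 5/17 5/17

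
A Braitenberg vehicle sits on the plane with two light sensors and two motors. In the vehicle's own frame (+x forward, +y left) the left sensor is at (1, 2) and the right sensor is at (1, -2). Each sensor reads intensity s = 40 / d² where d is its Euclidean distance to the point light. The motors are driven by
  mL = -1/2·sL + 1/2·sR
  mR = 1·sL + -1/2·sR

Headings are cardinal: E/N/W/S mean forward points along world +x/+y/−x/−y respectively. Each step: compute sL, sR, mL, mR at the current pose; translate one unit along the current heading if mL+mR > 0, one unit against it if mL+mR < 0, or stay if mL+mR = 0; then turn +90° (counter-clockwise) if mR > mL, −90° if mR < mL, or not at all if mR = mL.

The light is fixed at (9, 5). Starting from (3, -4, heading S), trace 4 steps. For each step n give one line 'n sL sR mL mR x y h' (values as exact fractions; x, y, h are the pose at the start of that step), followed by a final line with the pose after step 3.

0 10/29 10/41 -60/1189 265/1189 3 -4 S
1 40/89 40/169 -1600/15041 4980/15041 3 -5 E
2 4/13 4/9 8/117 10/117 4 -5 N
3 40/157 8/17 288/2669 52/2669 4 -4 W
final 3 -4 N

n=0: pose=(3,-4,S); sL=10/29, sR=10/41; mL=-60/1189, mR=265/1189; mL+mR=5/29 → advance +1; mR−mL=325/1189 → turn +1·90°
n=1: pose=(3,-5,E); sL=40/89, sR=40/169; mL=-1600/15041, mR=4980/15041; mL+mR=20/89 → advance +1; mR−mL=6580/15041 → turn +1·90°
n=2: pose=(4,-5,N); sL=4/13, sR=4/9; mL=8/117, mR=10/117; mL+mR=2/13 → advance +1; mR−mL=2/117 → turn +1·90°
n=3: pose=(4,-4,W); sL=40/157, sR=8/17; mL=288/2669, mR=52/2669; mL+mR=20/157 → advance +1; mR−mL=-236/2669 → turn -1·90°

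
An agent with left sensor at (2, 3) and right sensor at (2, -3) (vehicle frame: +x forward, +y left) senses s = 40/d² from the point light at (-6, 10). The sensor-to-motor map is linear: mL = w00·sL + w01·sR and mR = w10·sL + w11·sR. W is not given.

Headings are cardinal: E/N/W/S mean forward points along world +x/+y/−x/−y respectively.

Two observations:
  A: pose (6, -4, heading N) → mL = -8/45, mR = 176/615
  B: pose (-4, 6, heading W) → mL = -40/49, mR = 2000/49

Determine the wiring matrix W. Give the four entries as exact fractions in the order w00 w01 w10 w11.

-1 0 1 1

obs A: pose=(6,-4,N) → sL=8/45, sR=40/369, mL=-8/45, mR=176/615
obs B: pose=(-4,6,W) → sL=40/49, sR=40, mL=-40/49, mR=2000/49
sensor matrix S = [[8/45, 40/369], [40/49, 40]]; det S = 126976/18081
solve [mL_A; mL_B] = S·[w00; w01] and [mR_A; mR_B] = S·[w10; w11]:
  w00 = -1, w01 = 0, w10 = 1, w11 = 1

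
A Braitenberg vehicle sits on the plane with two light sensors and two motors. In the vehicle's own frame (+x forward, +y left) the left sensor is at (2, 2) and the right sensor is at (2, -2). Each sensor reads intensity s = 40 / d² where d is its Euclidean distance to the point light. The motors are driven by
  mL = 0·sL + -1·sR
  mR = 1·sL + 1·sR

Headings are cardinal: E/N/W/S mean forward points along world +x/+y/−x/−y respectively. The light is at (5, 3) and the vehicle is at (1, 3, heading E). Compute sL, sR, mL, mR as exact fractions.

5 5 -5 10

left sensor world pos  = (3, 5); dL² = 8
right sensor world pos = (3, 1); dR² = 8
sL = 40/8 = 5
sR = 40/8 = 5
mL = 0·sL + -1·sR = -5
mR = 1·sL + 1·sR = 10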